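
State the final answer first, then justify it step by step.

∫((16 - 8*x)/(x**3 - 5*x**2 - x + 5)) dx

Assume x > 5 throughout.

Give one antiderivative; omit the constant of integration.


The answer is -log(x - 5) - log(x - 1) + 2*log(x + 1).
Step 1. Decompose ∫((16 - 8*x)/(x**3 - 5*x**2 - x + 5)) dx by partial fractions, (16 - 8*x)/(x**3 - 5*x**2 - x + 5) = 2/(x + 1) - 1/(x - 1) - 1/(x - 5): now ∫(-1/(x - 5)) dx + ∫(-1/(x - 1)) dx + ∫(2/(x + 1)) dx.
Step 2. Evaluate the standard form [assuming x > 1]: now -log(x - 1) + ∫(-1/(x - 5)) dx + ∫(2/(x + 1)) dx.
Step 3. Evaluate the standard form [assuming x > -1]: now -log(x - 1) + 2*log(x + 1) + ∫(-1/(x - 5)) dx.
Step 4. Evaluate the standard form [assuming x > 5]: now -log(x - 5) - log(x - 1) + 2*log(x + 1).
Answer: -log(x - 5) - log(x - 1) + 2*log(x + 1).


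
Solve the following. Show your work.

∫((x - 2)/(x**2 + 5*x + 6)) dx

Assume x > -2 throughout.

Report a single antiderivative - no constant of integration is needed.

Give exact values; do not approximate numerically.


Step 1. Decompose ∫((x - 2)/(x**2 + 5*x + 6)) dx by partial fractions, (x - 2)/(x**2 + 5*x + 6) = 5/(x + 3) - 4/(x + 2): now ∫(-4/(x + 2)) dx + ∫(5/(x + 3)) dx.
Step 2. Evaluate the standard form [assuming x > -3]: now 5*log(x + 3) + ∫(-4/(x + 2)) dx.
Step 3. Evaluate the standard form [assuming x > -2]: now -4*log(x + 2) + 5*log(x + 3).
Answer: -4*log(x + 2) + 5*log(x + 3).


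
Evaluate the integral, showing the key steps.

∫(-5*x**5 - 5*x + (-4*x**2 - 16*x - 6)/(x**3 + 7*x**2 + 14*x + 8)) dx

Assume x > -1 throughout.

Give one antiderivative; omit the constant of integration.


Step 1. Rewrite: now ∫(-5*x) dx + ∫(-5*x**5) dx + ∫((-4*x**2 - 16*x - 6)/(x**3 + 7*x**2 + 14*x + 8)) dx.
Step 2. Evaluate the standard form: now -5*x**6/6 + ∫(-5*x) dx + ∫((-4*x**2 - 16*x - 6)/(x**3 + 7*x**2 + 14*x + 8)) dx.
Step 3. Evaluate the standard form: now -5*x**6/6 - 5*x**2/2 + ∫((-4*x**2 - 16*x - 6)/(x**3 + 7*x**2 + 14*x + 8)) dx.
Step 4. Decompose ∫((-4*x**2 - 16*x - 6)/(x**3 + 7*x**2 + 14*x + 8)) dx by partial fractions, (-4*x**2 - 16*x - 6)/(x**3 + 7*x**2 + 14*x + 8) = -1/(x + 4) - 5/(x + 2) + 2/(x + 1): now -5*x**6/6 - 5*x**2/2 + ∫(2/(x + 1)) dx + ∫(-5/(x + 2)) dx + ∫(-1/(x + 4)) dx.
Step 5. Evaluate the standard form [assuming x > -4]: now -5*x**6/6 - 5*x**2/2 - log(x + 4) + ∫(2/(x + 1)) dx + ∫(-5/(x + 2)) dx.
Step 6. Evaluate the standard form [assuming x > -2]: now -5*x**6/6 - 5*x**2/2 - 5*log(x + 2) - log(x + 4) + ∫(2/(x + 1)) dx.
Step 7. Evaluate the standard form [assuming x > -1]: now -5*x**6/6 - 5*x**2/2 + 2*log(x + 1) - 5*log(x + 2) - log(x + 4).
Answer: -5*x**6/6 - 5*x**2/2 + 2*log(x + 1) - 5*log(x + 2) - log(x + 4).


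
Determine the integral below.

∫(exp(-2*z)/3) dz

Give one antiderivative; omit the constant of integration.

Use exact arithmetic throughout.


Answer: -exp(-2*z)/6.


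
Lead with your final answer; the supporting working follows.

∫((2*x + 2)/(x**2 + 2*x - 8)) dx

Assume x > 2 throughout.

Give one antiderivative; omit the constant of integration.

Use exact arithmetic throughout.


The answer is log(x - 2) + log(x + 4).
Step 1. Decompose ∫((2*x + 2)/(x**2 + 2*x - 8)) dx by partial fractions, (2*x + 2)/(x**2 + 2*x - 8) = 1/(x + 4) + 1/(x - 2): now ∫(1/(x - 2)) dx + ∫(1/(x + 4)) dx.
Step 2. Evaluate the standard form [assuming x > -4]: now log(x + 4) + ∫(1/(x - 2)) dx.
Step 3. Evaluate the standard form [assuming x > 2]: now log(x - 2) + log(x + 4).
Answer: log(x - 2) + log(x + 4).


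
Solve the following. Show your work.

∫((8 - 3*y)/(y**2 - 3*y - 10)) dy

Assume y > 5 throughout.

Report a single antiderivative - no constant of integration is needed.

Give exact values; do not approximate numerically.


Step 1. Decompose ∫((8 - 3*y)/(y**2 - 3*y - 10)) dy by partial fractions, (8 - 3*y)/(y**2 - 3*y - 10) = -2/(y + 2) - 1/(y - 5): now ∫(-1/(y - 5)) dy + ∫(-2/(y + 2)) dy.
Step 2. Evaluate the standard form [assuming y > 5]: now -log(y - 5) + ∫(-2/(y + 2)) dy.
Step 3. Evaluate the standard form [assuming y > -2]: now -log(y - 5) - 2*log(y + 2).
Answer: -log(y - 5) - 2*log(y + 2).


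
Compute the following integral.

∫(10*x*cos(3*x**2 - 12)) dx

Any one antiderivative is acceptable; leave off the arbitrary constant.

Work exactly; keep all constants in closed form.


Answer: 5*sin(3*x**2 - 12)/3.


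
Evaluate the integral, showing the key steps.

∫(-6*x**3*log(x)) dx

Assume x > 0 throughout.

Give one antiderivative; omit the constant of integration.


Step 1. Integrate ∫(-6*x**3*log(x)) dx by parts with u = log(x), dv = (-6*x**3) dx, so v = -3*x**4/2 [assuming x > 0]: now -3*x**4*log(x)/2 + ∫(3*x**3/2) dx.
Step 2. Evaluate the standard form: now -3*x**4*log(x)/2 + 3*x**4/8.
Answer: -3*x**4*log(x)/2 + 3*x**4/8.


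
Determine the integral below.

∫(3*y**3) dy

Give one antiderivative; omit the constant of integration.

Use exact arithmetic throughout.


Answer: 3*y**4/4.


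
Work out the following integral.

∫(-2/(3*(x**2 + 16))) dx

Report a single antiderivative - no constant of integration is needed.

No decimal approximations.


Answer: -atan(x/4)/6.


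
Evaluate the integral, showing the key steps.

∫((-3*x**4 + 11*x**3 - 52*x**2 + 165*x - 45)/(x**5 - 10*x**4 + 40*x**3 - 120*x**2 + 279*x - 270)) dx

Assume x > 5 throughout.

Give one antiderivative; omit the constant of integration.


Step 1. Decompose ∫((-3*x**4 + 11*x**3 - 52*x**2 + 165*x - 45)/(x**5 - 10*x**4 + 40*x**3 - 120*x**2 + 279*x - 270)) dx by partial fractions, (-3*x**4 + 11*x**3 - 52*x**2 + 165*x - 45)/(x**5 - 10*x**4 + 40*x**3 - 120*x**2 + 279*x - 270) = 3/(x**2 + 9) + 3/(x - 2) - 1/(x - 3) - 5/(x - 5): now ∫(-5/(x - 5)) dx + ∫(-1/(x - 3)) dx + ∫(3/(x - 2)) dx + ∫(3/(x**2 + 9)) dx.
Step 2. Evaluate the standard form [assuming x > 3]: now -log(x - 3) + ∫(-5/(x - 5)) dx + ∫(3/(x - 2)) dx + ∫(3/(x**2 + 9)) dx.
Step 3. Evaluate the standard form [assuming x > 2]: now -log(x - 3) + 3*log(x - 2) + ∫(-5/(x - 5)) dx + ∫(3/(x**2 + 9)) dx.
Step 4. Evaluate the standard form [assuming x > 5]: now -5*log(x - 5) - log(x - 3) + 3*log(x - 2) + ∫(3/(x**2 + 9)) dx.
Step 5. Evaluate the standard form: now -5*log(x - 5) - log(x - 3) + 3*log(x - 2) + atan(x/3).
Answer: -5*log(x - 5) - log(x - 3) + 3*log(x - 2) + atan(x/3).


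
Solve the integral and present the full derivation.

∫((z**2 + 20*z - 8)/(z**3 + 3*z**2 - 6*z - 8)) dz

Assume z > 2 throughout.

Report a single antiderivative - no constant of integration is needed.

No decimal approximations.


Step 1. Decompose ∫((z**2 + 20*z - 8)/(z**3 + 3*z**2 - 6*z - 8)) dz by partial fractions, (z**2 + 20*z - 8)/(z**3 + 3*z**2 - 6*z - 8) = -4/(z + 4) + 3/(z + 1) + 2/(z - 2): now ∫(2/(z - 2)) dz + ∫(3/(z + 1)) dz + ∫(-4/(z + 4)) dz.
Step 2. Evaluate the standard form [assuming z > 2]: now 2*log(z - 2) + ∫(3/(z + 1)) dz + ∫(-4/(z + 4)) dz.
Step 3. Evaluate the standard form [assuming z > -4]: now 2*log(z - 2) - 4*log(z + 4) + ∫(3/(z + 1)) dz.
Step 4. Evaluate the standard form [assuming z > -1]: now 2*log(z - 2) + 3*log(z + 1) - 4*log(z + 4).
Answer: 2*log(z - 2) + 3*log(z + 1) - 4*log(z + 4).


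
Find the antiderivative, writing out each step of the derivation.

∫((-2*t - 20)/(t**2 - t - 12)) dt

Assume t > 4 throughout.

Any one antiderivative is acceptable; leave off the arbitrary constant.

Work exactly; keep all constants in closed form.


Step 1. Decompose ∫((-2*t - 20)/(t**2 - t - 12)) dt by partial fractions, (-2*t - 20)/(t**2 - t - 12) = 2/(t + 3) - 4/(t - 4): now ∫(-4/(t - 4)) dt + ∫(2/(t + 3)) dt.
Step 2. Evaluate the standard form [assuming t > -3]: now 2*log(t + 3) + ∫(-4/(t - 4)) dt.
Step 3. Evaluate the standard form [assuming t > 4]: now -4*log(t - 4) + 2*log(t + 3).
Answer: -4*log(t - 4) + 2*log(t + 3).


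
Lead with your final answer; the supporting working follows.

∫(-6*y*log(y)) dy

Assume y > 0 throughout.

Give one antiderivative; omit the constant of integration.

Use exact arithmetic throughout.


The answer is -3*y**2*log(y) + 3*y**2/2.
Step 1. Integrate ∫(-6*y*log(y)) dy by parts with u = log(y), dv = (-6*y) dy, so v = -3*y**2 [assuming y > 0]: now -3*y**2*log(y) + ∫(3*y) dy.
Step 2. Evaluate the standard form: now -3*y**2*log(y) + 3*y**2/2.
Answer: -3*y**2*log(y) + 3*y**2/2.


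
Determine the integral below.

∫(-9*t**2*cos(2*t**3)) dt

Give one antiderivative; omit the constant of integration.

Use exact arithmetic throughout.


Answer: -3*sin(2*t**3)/2.


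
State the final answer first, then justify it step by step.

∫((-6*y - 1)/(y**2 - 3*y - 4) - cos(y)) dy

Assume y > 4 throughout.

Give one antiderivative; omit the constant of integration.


The answer is -5*log(y - 4) - log(y + 1) - sin(y).
Step 1. Rewrite: now ∫((-6*y - 1)/(y**2 - 3*y - 4)) dy + ∫(-cos(y)) dy.
Step 2. Decompose ∫((-6*y - 1)/(y**2 - 3*y - 4)) dy by partial fractions, (-6*y - 1)/(y**2 - 3*y - 4) = -1/(y + 1) - 5/(y - 4): now ∫(-5/(y - 4)) dy + ∫(-1/(y + 1)) dy + ∫(-cos(y)) dy.
Step 3. Evaluate the standard form [assuming y > 4]: now -5*log(y - 4) + ∫(-1/(y + 1)) dy + ∫(-cos(y)) dy.
Step 4. Evaluate the standard form [assuming y > -1]: now -5*log(y - 4) - log(y + 1) + ∫(-cos(y)) dy.
Step 5. Evaluate the standard form: now -5*log(y - 4) - log(y + 1) - sin(y).
Answer: -5*log(y - 4) - log(y + 1) - sin(y).


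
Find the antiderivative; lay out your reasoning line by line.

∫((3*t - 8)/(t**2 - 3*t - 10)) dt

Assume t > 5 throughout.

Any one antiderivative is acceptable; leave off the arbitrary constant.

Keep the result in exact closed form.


Step 1. Decompose ∫((3*t - 8)/(t**2 - 3*t - 10)) dt by partial fractions, (3*t - 8)/(t**2 - 3*t - 10) = 2/(t + 2) + 1/(t - 5): now ∫(1/(t - 5)) dt + ∫(2/(t + 2)) dt.
Step 2. Evaluate the standard form [assuming t > -2]: now 2*log(t + 2) + ∫(1/(t - 5)) dt.
Step 3. Evaluate the standard form [assuming t > 5]: now log(t - 5) + 2*log(t + 2).
Answer: log(t - 5) + 2*log(t + 2).


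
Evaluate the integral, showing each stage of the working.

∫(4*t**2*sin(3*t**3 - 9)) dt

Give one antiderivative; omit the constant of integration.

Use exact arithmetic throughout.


Step 1. Substitute u = t**3 - 3, turning ∫(4*t**2*sin(3*t**3 - 9)) dt into ∫(4*sin(3*u)/3) du: now ∫(4*sin(3*u)/3) du.
Step 2. Evaluate the standard form: now -4*cos(3*u)/9.
Step 3. Substitute back u = t**3 - 3: now -4*cos(3*t**3 - 9)/9.
Answer: -4*cos(3*t**3 - 9)/9.


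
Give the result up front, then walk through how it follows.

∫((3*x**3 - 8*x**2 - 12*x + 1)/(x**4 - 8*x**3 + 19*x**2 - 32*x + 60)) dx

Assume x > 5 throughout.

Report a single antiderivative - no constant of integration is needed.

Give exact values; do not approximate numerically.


The answer is 2*log(x - 5) + log(x - 3) + 3*atan(x/2)/2.
Step 1. Decompose ∫((3*x**3 - 8*x**2 - 12*x + 1)/(x**4 - 8*x**3 + 19*x**2 - 32*x + 60)) dx by partial fractions, (3*x**3 - 8*x**2 - 12*x + 1)/(x**4 - 8*x**3 + 19*x**2 - 32*x + 60) = 3/(x**2 + 4) + 1/(x - 3) + 2/(x - 5): now ∫(2/(x - 5)) dx + ∫(1/(x - 3)) dx + ∫(3/(x**2 + 4)) dx.
Step 2. Evaluate the standard form [assuming x > 5]: now 2*log(x - 5) + ∫(1/(x - 3)) dx + ∫(3/(x**2 + 4)) dx.
Step 3. Evaluate the standard form [assuming x > 3]: now 2*log(x - 5) + log(x - 3) + ∫(3/(x**2 + 4)) dx.
Step 4. Evaluate the standard form: now 2*log(x - 5) + log(x - 3) + 3*atan(x/2)/2.
Answer: 2*log(x - 5) + log(x - 3) + 3*atan(x/2)/2.


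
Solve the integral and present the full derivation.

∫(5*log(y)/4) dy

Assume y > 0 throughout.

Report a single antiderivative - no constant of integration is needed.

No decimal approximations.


Step 1. Integrate ∫(5*log(y)/4) dy by parts with u = log(y), dv = (5/4) dy, so v = 5*y/4 [assuming y > 0]: now 5*y*log(y)/4 + ∫(-5/4) dy.
Step 2. Evaluate the standard form: now 5*y*log(y)/4 - 5*y/4.
Answer: 5*y*log(y)/4 - 5*y/4.


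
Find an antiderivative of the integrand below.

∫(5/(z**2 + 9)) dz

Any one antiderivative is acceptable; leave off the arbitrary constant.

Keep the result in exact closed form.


Answer: 5*atan(z/3)/3.


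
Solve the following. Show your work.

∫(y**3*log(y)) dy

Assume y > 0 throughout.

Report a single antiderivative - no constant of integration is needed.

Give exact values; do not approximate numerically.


Step 1. Integrate ∫(y**3*log(y)) dy by parts with u = log(y), dv = (y**3) dy, so v = y**4/4 [assuming y > 0]: now y**4*log(y)/4 + ∫(-y**3/4) dy.
Step 2. Evaluate the standard form: now y**4*log(y)/4 - y**4/16.
Answer: y**4*log(y)/4 - y**4/16.


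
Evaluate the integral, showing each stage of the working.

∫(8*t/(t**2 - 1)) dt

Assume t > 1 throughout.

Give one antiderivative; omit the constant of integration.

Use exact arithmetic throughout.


Step 1. Decompose ∫(8*t/(t**2 - 1)) dt by partial fractions, 8*t/(t**2 - 1) = 4/(t + 1) + 4/(t - 1): now ∫(4/(t - 1)) dt + ∫(4/(t + 1)) dt.
Step 2. Evaluate the standard form [assuming t > 1]: now 4*log(t - 1) + ∫(4/(t + 1)) dt.
Step 3. Evaluate the standard form [assuming t > -1]: now 4*log(t - 1) + 4*log(t + 1).
Answer: 4*log(t - 1) + 4*log(t + 1).


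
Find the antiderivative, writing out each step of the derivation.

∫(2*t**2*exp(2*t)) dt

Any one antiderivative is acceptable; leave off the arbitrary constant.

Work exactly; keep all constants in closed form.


Step 1. Integrate ∫(2*t**2*exp(2*t)) dt by parts with u = t**2, dv = (2*exp(2*t)) dt, so v = exp(2*t): now t**2*exp(2*t) + ∫(-2*t*exp(2*t)) dt.
Step 2. Integrate ∫(-2*t*exp(2*t)) dt by parts with u = t, dv = (-2*exp(2*t)) dt, so v = -exp(2*t): now t**2*exp(2*t) - t*exp(2*t) + ∫(exp(2*t)) dt.
Step 3. Evaluate the standard form: now t**2*exp(2*t) - t*exp(2*t) + exp(2*t)/2.
Answer: t**2*exp(2*t) - t*exp(2*t) + exp(2*t)/2.


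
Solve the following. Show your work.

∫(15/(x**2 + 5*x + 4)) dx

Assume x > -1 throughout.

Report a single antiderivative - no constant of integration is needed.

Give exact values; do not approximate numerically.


Step 1. Decompose ∫(15/(x**2 + 5*x + 4)) dx by partial fractions, 15/(x**2 + 5*x + 4) = -5/(x + 4) + 5/(x + 1): now ∫(5/(x + 1)) dx + ∫(-5/(x + 4)) dx.
Step 2. Evaluate the standard form [assuming x > -4]: now -5*log(x + 4) + ∫(5/(x + 1)) dx.
Step 3. Evaluate the standard form [assuming x > -1]: now 5*log(x + 1) - 5*log(x + 4).
Answer: 5*log(x + 1) - 5*log(x + 4).


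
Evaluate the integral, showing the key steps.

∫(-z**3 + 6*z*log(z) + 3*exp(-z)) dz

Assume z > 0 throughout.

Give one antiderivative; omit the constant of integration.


Step 1. Rewrite: now ∫(-z**3) dz + ∫(6*z*log(z)) dz + ∫(3*exp(-z)) dz.
Step 2. Integrate ∫(6*z*log(z)) dz by parts with u = log(z), dv = (6*z) dz, so v = 3*z**2 [assuming z > 0]: now 3*z**2*log(z) + ∫(-3*z) dz + ∫(-z**3) dz + ∫(3*exp(-z)) dz.
Step 3. Evaluate the standard form: now 3*z**2*log(z) - 3*z**2/2 + ∫(-z**3) dz + ∫(3*exp(-z)) dz.
Step 4. Evaluate the standard form: now -z**4/4 + 3*z**2*log(z) - 3*z**2/2 + ∫(3*exp(-z)) dz.
Step 5. Evaluate the standard form: now -z**4/4 + 3*z**2*log(z) - 3*z**2/2 - 3*exp(-z).
Answer: -z**4/4 + 3*z**2*log(z) - 3*z**2/2 - 3*exp(-z).


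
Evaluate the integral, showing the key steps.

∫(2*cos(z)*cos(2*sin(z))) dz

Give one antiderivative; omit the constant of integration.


Step 1. Substitute u = sin(z), turning ∫(2*cos(z)*cos(2*sin(z))) dz into ∫(2*cos(2*u)) du: now ∫(2*cos(2*u)) du.
Step 2. Evaluate the standard form: now sin(2*u).
Step 3. Substitute back u = sin(z): now sin(2*sin(z)).
Answer: sin(2*sin(z)).


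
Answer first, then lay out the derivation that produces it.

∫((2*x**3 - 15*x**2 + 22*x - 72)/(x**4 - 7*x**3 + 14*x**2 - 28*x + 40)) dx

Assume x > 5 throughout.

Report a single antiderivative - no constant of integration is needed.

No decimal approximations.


The answer is -log(x - 5) + 3*log(x - 2) - atan(x/2).
Step 1. Decompose ∫((2*x**3 - 15*x**2 + 22*x - 72)/(x**4 - 7*x**3 + 14*x**2 - 28*x + 40)) dx by partial fractions, (2*x**3 - 15*x**2 + 22*x - 72)/(x**4 - 7*x**3 + 14*x**2 - 28*x + 40) = -2/(x**2 + 4) + 3/(x - 2) - 1/(x - 5): now ∫(-1/(x - 5)) dx + ∫(3/(x - 2)) dx + ∫(-2/(x**2 + 4)) dx.
Step 2. Evaluate the standard form [assuming x > 5]: now -log(x - 5) + ∫(3/(x - 2)) dx + ∫(-2/(x**2 + 4)) dx.
Step 3. Evaluate the standard form [assuming x > 2]: now -log(x - 5) + 3*log(x - 2) + ∫(-2/(x**2 + 4)) dx.
Step 4. Evaluate the standard form: now -log(x - 5) + 3*log(x - 2) - atan(x/2).
Answer: -log(x - 5) + 3*log(x - 2) - atan(x/2).


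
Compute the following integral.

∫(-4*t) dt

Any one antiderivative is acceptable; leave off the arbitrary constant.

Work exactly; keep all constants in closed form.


Answer: -2*t**2.


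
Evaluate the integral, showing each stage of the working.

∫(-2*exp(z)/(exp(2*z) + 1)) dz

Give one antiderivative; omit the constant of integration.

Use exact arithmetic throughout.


Step 1. Substitute u = exp(z), turning ∫(-2*exp(z)/(exp(2*z) + 1)) dz into ∫(-2/(u**2 + 1)) du: now ∫(-2/(u**2 + 1)) du.
Step 2. Evaluate the standard form: now -2*atan(u).
Step 3. Substitute back u = exp(z): now -2*atan(exp(z)).
Answer: -2*atan(exp(z)).


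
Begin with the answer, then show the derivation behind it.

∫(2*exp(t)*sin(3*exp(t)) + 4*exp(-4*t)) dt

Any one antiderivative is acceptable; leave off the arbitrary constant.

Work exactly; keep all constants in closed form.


The answer is -2*cos(3*exp(t))/3 - exp(-4*t).
Step 1. Rewrite: now ∫(2*exp(t)*sin(3*exp(t))) dt + ∫(4*exp(-4*t)) dt.
Step 2. Evaluate the standard form: now ∫(2*exp(t)*sin(3*exp(t))) dt - exp(-4*t).
Step 3. Substitute u = exp(t), turning ∫(2*exp(t)*sin(3*exp(t))) dt into ∫(2*sin(3*u)) du: now ∫(2*sin(3*u)) du - exp(-4*t).
Step 4. Evaluate the standard form: now -2*cos(3*u)/3 - exp(-4*t).
Step 5. Substitute back u = exp(t): now -2*cos(3*exp(t))/3 - exp(-4*t).
Answer: -2*cos(3*exp(t))/3 - exp(-4*t).


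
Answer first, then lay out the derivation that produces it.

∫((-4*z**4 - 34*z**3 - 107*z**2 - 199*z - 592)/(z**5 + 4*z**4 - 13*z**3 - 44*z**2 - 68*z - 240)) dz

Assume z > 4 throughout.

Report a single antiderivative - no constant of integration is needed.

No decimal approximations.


The answer is -5*log(z - 4) + 2*log(z + 3) - log(z + 5) + 3*atan(z/2)/2.
Step 1. Decompose ∫((-4*z**4 - 34*z**3 - 107*z**2 - 199*z - 592)/(z**5 + 4*z**4 - 13*z**3 - 44*z**2 - 68*z - 240)) dz by partial fractions, (-4*z**4 - 34*z**3 - 107*z**2 - 199*z - 592)/(z**5 + 4*z**4 - 13*z**3 - 44*z**2 - 68*z - 240) = 3/(z**2 + 4) - 1/(z + 5) + 2/(z + 3) - 5/(z - 4): now ∫(-5/(z - 4)) dz + ∫(2/(z + 3)) dz + ∫(-1/(z + 5)) dz + ∫(3/(z**2 + 4)) dz.
Step 2. Evaluate the standard form [assuming z > -5]: now -log(z + 5) + ∫(-5/(z - 4)) dz + ∫(2/(z + 3)) dz + ∫(3/(z**2 + 4)) dz.
Step 3. Evaluate the standard form [assuming z > -3]: now 2*log(z + 3) - log(z + 5) + ∫(-5/(z - 4)) dz + ∫(3/(z**2 + 4)) dz.
Step 4. Evaluate the standard form [assuming z > 4]: now -5*log(z - 4) + 2*log(z + 3) - log(z + 5) + ∫(3/(z**2 + 4)) dz.
Step 5. Evaluate the standard form: now -5*log(z - 4) + 2*log(z + 3) - log(z + 5) + 3*atan(z/2)/2.
Answer: -5*log(z - 4) + 2*log(z + 3) - log(z + 5) + 3*atan(z/2)/2.


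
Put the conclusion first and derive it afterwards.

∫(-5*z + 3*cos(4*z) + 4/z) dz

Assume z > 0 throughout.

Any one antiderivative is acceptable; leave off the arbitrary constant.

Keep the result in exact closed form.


The answer is -5*z**2/2 + 4*log(z) + 3*sin(4*z)/4.
Step 1. Rewrite: now ∫(4/z) dz + ∫(-5*z) dz + ∫(3*cos(4*z)) dz.
Step 2. Evaluate the standard form: now -5*z**2/2 + ∫(4/z) dz + ∫(3*cos(4*z)) dz.
Step 3. Evaluate the standard form: now -5*z**2/2 + 3*sin(4*z)/4 + ∫(4/z) dz.
Step 4. Evaluate the standard form [assuming z > 0]: now -5*z**2/2 + 4*log(z) + 3*sin(4*z)/4.
Answer: -5*z**2/2 + 4*log(z) + 3*sin(4*z)/4.


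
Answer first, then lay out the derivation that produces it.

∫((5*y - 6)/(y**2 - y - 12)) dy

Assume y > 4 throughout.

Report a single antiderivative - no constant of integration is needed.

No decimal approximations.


The answer is 2*log(y - 4) + 3*log(y + 3).
Step 1. Decompose ∫((5*y - 6)/(y**2 - y - 12)) dy by partial fractions, (5*y - 6)/(y**2 - y - 12) = 3/(y + 3) + 2/(y - 4): now ∫(2/(y - 4)) dy + ∫(3/(y + 3)) dy.
Step 2. Evaluate the standard form [assuming y > 4]: now 2*log(y - 4) + ∫(3/(y + 3)) dy.
Step 3. Evaluate the standard form [assuming y > -3]: now 2*log(y - 4) + 3*log(y + 3).
Answer: 2*log(y - 4) + 3*log(y + 3).


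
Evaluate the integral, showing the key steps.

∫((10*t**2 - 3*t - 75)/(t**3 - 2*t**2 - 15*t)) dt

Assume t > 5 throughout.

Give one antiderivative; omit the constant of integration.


Step 1. Decompose ∫((10*t**2 - 3*t - 75)/(t**3 - 2*t**2 - 15*t)) dt by partial fractions, (10*t**2 - 3*t - 75)/(t**3 - 2*t**2 - 15*t) = 1/(t + 3) + 4/(t - 5) + 5/t: now ∫(5/t) dt + ∫(4/(t - 5)) dt + ∫(1/(t + 3)) dt.
Step 2. Evaluate the standard form [assuming t > 0]: now 5*log(t) + ∫(4/(t - 5)) dt + ∫(1/(t + 3)) dt.
Step 3. Evaluate the standard form [assuming t > -3]: now 5*log(t) + log(t + 3) + ∫(4/(t - 5)) dt.
Step 4. Evaluate the standard form [assuming t > 5]: now 5*log(t) + 4*log(t - 5) + log(t + 3).
Answer: 5*log(t) + 4*log(t - 5) + log(t + 3).


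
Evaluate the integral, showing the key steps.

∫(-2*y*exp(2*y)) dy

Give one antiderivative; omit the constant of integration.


Step 1. Integrate ∫(-2*y*exp(2*y)) dy by parts with u = y, dv = (-2*exp(2*y)) dy, so v = -exp(2*y): now -y*exp(2*y) + ∫(exp(2*y)) dy.
Step 2. Evaluate the standard form: now -y*exp(2*y) + exp(2*y)/2.
Answer: -y*exp(2*y) + exp(2*y)/2.


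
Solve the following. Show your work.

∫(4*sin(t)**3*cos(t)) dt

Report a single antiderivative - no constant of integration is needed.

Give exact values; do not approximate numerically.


Step 1. Substitute u = sin(t), turning ∫(4*sin(t)**3*cos(t)) dt into ∫(4*u**3) du: now ∫(4*u**3) du.
Step 2. Evaluate the standard form: now u**4.
Step 3. Substitute back u = sin(t): now sin(t)**4.
Answer: sin(t)**4.


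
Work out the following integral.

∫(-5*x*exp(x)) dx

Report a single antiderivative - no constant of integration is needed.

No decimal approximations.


Answer: -5*x*exp(x) + 5*exp(x).


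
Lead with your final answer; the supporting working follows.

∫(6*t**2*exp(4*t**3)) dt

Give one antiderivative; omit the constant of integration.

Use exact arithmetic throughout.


The answer is exp(4*t**3)/2.
Step 1. Substitute u = t**3, turning ∫(6*t**2*exp(4*t**3)) dt into ∫(2*exp(4*u)) du: now ∫(2*exp(4*u)) du.
Step 2. Evaluate the standard form: now exp(4*u)/2.
Step 3. Substitute back u = t**3: now exp(4*t**3)/2.
Answer: exp(4*t**3)/2.


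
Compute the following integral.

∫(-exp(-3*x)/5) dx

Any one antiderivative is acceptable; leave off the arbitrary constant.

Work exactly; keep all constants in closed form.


Answer: exp(-3*x)/15.


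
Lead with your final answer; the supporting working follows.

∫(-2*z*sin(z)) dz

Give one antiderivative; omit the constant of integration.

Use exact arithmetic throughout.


The answer is 2*z*cos(z) - 2*sin(z).
Step 1. Integrate ∫(-2*z*sin(z)) dz by parts with u = z, dv = (-2*sin(z)) dz, so v = 2*cos(z): now 2*z*cos(z) + ∫(-2*cos(z)) dz.
Step 2. Evaluate the standard form: now 2*z*cos(z) - 2*sin(z).
Answer: 2*z*cos(z) - 2*sin(z).


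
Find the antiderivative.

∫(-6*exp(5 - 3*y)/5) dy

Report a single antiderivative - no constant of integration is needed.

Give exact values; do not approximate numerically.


Answer: 2*exp(5 - 3*y)/5.


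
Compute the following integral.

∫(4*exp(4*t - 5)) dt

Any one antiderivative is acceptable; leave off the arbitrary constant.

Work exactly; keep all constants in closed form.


Answer: exp(4*t - 5).


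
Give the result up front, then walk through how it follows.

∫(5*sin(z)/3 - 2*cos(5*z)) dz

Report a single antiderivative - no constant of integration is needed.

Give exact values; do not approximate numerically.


The answer is -2*sin(5*z)/5 - 5*cos(z)/3.
Step 1. Rewrite: now ∫(5*sin(z)/3) dz + ∫(-2*cos(5*z)) dz.
Step 2. Evaluate the standard form: now -2*sin(5*z)/5 + ∫(5*sin(z)/3) dz.
Step 3. Evaluate the standard form: now -2*sin(5*z)/5 - 5*cos(z)/3.
Answer: -2*sin(5*z)/5 - 5*cos(z)/3.


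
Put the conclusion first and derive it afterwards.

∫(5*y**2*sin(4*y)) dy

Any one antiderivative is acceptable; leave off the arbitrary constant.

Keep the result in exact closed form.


The answer is -5*y**2*cos(4*y)/4 + 5*y*sin(4*y)/8 + 5*cos(4*y)/32.
Step 1. Integrate ∫(5*y**2*sin(4*y)) dy by parts with u = y**2, dv = (5*sin(4*y)) dy, so v = -5*cos(4*y)/4: now -5*y**2*cos(4*y)/4 + ∫(5*y*cos(4*y)/2) dy.
Step 2. Integrate ∫(5*y*cos(4*y)/2) dy by parts with u = y, dv = (5*cos(4*y)/2) dy, so v = 5*sin(4*y)/8: now -5*y**2*cos(4*y)/4 + 5*y*sin(4*y)/8 + ∫(-5*sin(4*y)/8) dy.
Step 3. Evaluate the standard form: now -5*y**2*cos(4*y)/4 + 5*y*sin(4*y)/8 + 5*cos(4*y)/32.
Answer: -5*y**2*cos(4*y)/4 + 5*y*sin(4*y)/8 + 5*cos(4*y)/32.


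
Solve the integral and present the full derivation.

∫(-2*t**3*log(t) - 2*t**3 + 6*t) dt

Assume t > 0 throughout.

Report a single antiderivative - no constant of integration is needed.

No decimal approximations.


Step 1. Rewrite: now ∫(6*t) dt + ∫(-2*t**3) dt + ∫(-2*t**3*log(t)) dt.
Step 2. Evaluate the standard form: now 3*t**2 + ∫(-2*t**3) dt + ∫(-2*t**3*log(t)) dt.
Step 3. Integrate ∫(-2*t**3*log(t)) dt by parts with u = log(t), dv = (-2*t**3) dt, so v = -t**4/2 [assuming t > 0]: now -t**4*log(t)/2 + 3*t**2 + ∫(-2*t**3) dt + ∫(t**3/2) dt.
Step 4. Evaluate the standard form: now -t**4*log(t)/2 + t**4/8 + 3*t**2 + ∫(-2*t**3) dt.
Step 5. Evaluate the standard form: now -t**4*log(t)/2 - 3*t**4/8 + 3*t**2.
Answer: -t**4*log(t)/2 - 3*t**4/8 + 3*t**2.


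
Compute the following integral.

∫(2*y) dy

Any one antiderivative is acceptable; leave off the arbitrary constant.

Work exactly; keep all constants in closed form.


Answer: y**2.


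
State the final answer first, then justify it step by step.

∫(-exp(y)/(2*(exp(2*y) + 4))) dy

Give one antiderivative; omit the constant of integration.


The answer is -atan(exp(y)/2)/4.
Step 1. Substitute u = exp(y), turning ∫(-exp(y)/(2*(exp(2*y) + 4))) dy into ∫(-1/(2*(u**2 + 4))) du: now ∫(-1/(2*(u**2 + 4))) du.
Step 2. Evaluate the standard form: now -atan(u/2)/4.
Step 3. Substitute back u = exp(y): now -atan(exp(y)/2)/4.
Answer: -atan(exp(y)/2)/4.


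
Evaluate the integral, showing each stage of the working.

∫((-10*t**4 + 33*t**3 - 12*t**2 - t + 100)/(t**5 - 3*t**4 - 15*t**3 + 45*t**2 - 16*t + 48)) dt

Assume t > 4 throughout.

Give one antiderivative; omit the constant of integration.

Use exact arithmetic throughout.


Step 1. Decompose ∫((-10*t**4 + 33*t**3 - 12*t**2 - t + 100)/(t**5 - 3*t**4 - 15*t**3 + 45*t**2 - 16*t + 48)) dt by partial fractions, (-10*t**4 + 33*t**3 - 12*t**2 - t + 100)/(t**5 - 3*t**4 - 15*t**3 + 45*t**2 - 16*t + 48) = 2/(t**2 + 1) - 5/(t + 4) - 1/(t - 3) - 4/(t - 4): now ∫(-4/(t - 4)) dt + ∫(-1/(t - 3)) dt + ∫(-5/(t + 4)) dt + ∫(2/(t**2 + 1)) dt.
Step 2. Evaluate the standard form [assuming t > 4]: now -4*log(t - 4) + ∫(-1/(t - 3)) dt + ∫(-5/(t + 4)) dt + ∫(2/(t**2 + 1)) dt.
Step 3. Evaluate the standard form [assuming t > -4]: now -4*log(t - 4) - 5*log(t + 4) + ∫(-1/(t - 3)) dt + ∫(2/(t**2 + 1)) dt.
Step 4. Evaluate the standard form [assuming t > 3]: now -4*log(t - 4) - log(t - 3) - 5*log(t + 4) + ∫(2/(t**2 + 1)) dt.
Step 5. Evaluate the standard form: now -4*log(t - 4) - log(t - 3) - 5*log(t + 4) + 2*atan(t).
Answer: -4*log(t - 4) - log(t - 3) - 5*log(t + 4) + 2*atan(t).


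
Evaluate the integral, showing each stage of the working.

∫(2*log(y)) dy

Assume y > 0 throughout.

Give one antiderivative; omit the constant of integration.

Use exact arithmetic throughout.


Step 1. Integrate ∫(2*log(y)) dy by parts with u = log(y), dv = (2) dy, so v = 2*y [assuming y > 0]: now 2*y*log(y) + ∫(-2) dy.
Step 2. Evaluate the standard form: now 2*y*log(y) - 2*y.
Answer: 2*y*log(y) - 2*y.


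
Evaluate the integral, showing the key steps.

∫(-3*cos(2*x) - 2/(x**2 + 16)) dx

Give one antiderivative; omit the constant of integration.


Step 1. Rewrite: now ∫(-2/(x**2 + 16)) dx + ∫(-3*cos(2*x)) dx.
Step 2. Evaluate the standard form: now -3*sin(2*x)/2 + ∫(-2/(x**2 + 16)) dx.
Step 3. Evaluate the standard form: now -3*sin(2*x)/2 - atan(x/4)/2.
Answer: -3*sin(2*x)/2 - atan(x/4)/2.


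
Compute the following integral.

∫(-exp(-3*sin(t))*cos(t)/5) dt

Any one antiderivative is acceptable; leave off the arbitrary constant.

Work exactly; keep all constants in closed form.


Answer: exp(-3*sin(t))/15.


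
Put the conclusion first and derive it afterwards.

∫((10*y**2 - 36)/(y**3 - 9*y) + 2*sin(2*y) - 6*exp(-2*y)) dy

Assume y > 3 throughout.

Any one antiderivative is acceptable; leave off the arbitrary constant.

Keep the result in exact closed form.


The answer is 4*log(y) + 3*log(y - 3) + 3*log(y + 3) - cos(2*y) + 3*exp(-2*y).
Step 1. Rewrite: now ∫((10*y**2 - 36)/(y**3 - 9*y)) dy + ∫(-6*exp(-2*y)) dy + ∫(2*sin(2*y)) dy.
Step 2. Evaluate the standard form: now -cos(2*y) + ∫((10*y**2 - 36)/(y**3 - 9*y)) dy + ∫(-6*exp(-2*y)) dy.
Step 3. Decompose ∫((10*y**2 - 36)/(y**3 - 9*y)) dy by partial fractions, (10*y**2 - 36)/(y**3 - 9*y) = 3/(y + 3) + 3/(y - 3) + 4/y: now -cos(2*y) + ∫(4/y) dy + ∫(3/(y - 3)) dy + ∫(3/(y + 3)) dy + ∫(-6*exp(-2*y)) dy.
Step 4. Evaluate the standard form [assuming y > -3]: now 3*log(y + 3) - cos(2*y) + ∫(4/y) dy + ∫(3/(y - 3)) dy + ∫(-6*exp(-2*y)) dy.
Step 5. Evaluate the standard form [assuming y > 3]: now 3*log(y - 3) + 3*log(y + 3) - cos(2*y) + ∫(4/y) dy + ∫(-6*exp(-2*y)) dy.
Step 6. Evaluate the standard form [assuming y > 0]: now 4*log(y) + 3*log(y - 3) + 3*log(y + 3) - cos(2*y) + ∫(-6*exp(-2*y)) dy.
Step 7. Evaluate the standard form: now 4*log(y) + 3*log(y - 3) + 3*log(y + 3) - cos(2*y) + 3*exp(-2*y).
Answer: 4*log(y) + 3*log(y - 3) + 3*log(y + 3) - cos(2*y) + 3*exp(-2*y).


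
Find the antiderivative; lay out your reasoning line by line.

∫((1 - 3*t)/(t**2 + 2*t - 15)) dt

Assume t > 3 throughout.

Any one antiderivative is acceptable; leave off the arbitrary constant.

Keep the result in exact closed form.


Step 1. Decompose ∫((1 - 3*t)/(t**2 + 2*t - 15)) dt by partial fractions, (1 - 3*t)/(t**2 + 2*t - 15) = -2/(t + 5) - 1/(t - 3): now ∫(-1/(t - 3)) dt + ∫(-2/(t + 5)) dt.
Step 2. Evaluate the standard form [assuming t > 3]: now -log(t - 3) + ∫(-2/(t + 5)) dt.
Step 3. Evaluate the standard form [assuming t > -5]: now -log(t - 3) - 2*log(t + 5).
Answer: -log(t - 3) - 2*log(t + 5).


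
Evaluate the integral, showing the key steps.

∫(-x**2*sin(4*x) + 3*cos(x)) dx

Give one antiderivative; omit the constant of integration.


Step 1. Rewrite: now ∫(-x**2*sin(4*x)) dx + ∫(3*cos(x)) dx.
Step 2. Evaluate the standard form: now 3*sin(x) + ∫(-x**2*sin(4*x)) dx.
Step 3. Integrate ∫(-x**2*sin(4*x)) dx by parts with u = x**2, dv = (-sin(4*x)) dx, so v = cos(4*x)/4: now x**2*cos(4*x)/4 + 3*sin(x) + ∫(-x*cos(4*x)/2) dx.
Step 4. Integrate ∫(-x*cos(4*x)/2) dx by parts with u = x, dv = (-cos(4*x)/2) dx, so v = -sin(4*x)/8: now x**2*cos(4*x)/4 - x*sin(4*x)/8 + 3*sin(x) + ∫(sin(4*x)/8) dx.
Step 5. Evaluate the standard form: now x**2*cos(4*x)/4 - x*sin(4*x)/8 + 3*sin(x) - cos(4*x)/32.
Answer: x**2*cos(4*x)/4 - x*sin(4*x)/8 + 3*sin(x) - cos(4*x)/32.


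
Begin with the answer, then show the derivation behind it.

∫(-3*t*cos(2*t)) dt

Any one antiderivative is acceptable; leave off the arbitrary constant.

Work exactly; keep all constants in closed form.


The answer is -3*t*sin(2*t)/2 - 3*cos(2*t)/4.
Step 1. Integrate ∫(-3*t*cos(2*t)) dt by parts with u = t, dv = (-3*cos(2*t)) dt, so v = -3*sin(2*t)/2: now -3*t*sin(2*t)/2 + ∫(3*sin(2*t)/2) dt.
Step 2. Evaluate the standard form: now -3*t*sin(2*t)/2 - 3*cos(2*t)/4.
Answer: -3*t*sin(2*t)/2 - 3*cos(2*t)/4.


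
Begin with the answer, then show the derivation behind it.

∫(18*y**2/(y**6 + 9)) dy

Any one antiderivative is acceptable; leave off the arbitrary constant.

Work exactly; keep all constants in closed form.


The answer is 2*atan(y**3/3).
Step 1. Substitute u = y**3, turning ∫(18*y**2/(y**6 + 9)) dy into ∫(6/(u**2 + 9)) du: now ∫(6/(u**2 + 9)) du.
Step 2. Evaluate the standard form: now 2*atan(u/3).
Step 3. Substitute back u = y**3: now 2*atan(y**3/3).
Answer: 2*atan(y**3/3).


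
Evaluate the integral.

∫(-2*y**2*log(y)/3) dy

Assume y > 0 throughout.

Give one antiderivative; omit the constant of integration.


Answer: -2*y**3*log(y)/9 + 2*y**3/27.


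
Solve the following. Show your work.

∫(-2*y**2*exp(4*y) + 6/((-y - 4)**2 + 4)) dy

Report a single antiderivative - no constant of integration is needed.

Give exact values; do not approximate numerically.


Step 1. Rewrite: now ∫(-2*y**2*exp(4*y)) dy + ∫(6/((-y - 4)**2 + 4)) dy.
Step 2. Integrate ∫(-2*y**2*exp(4*y)) dy by parts with u = y**2, dv = (-2*exp(4*y)) dy, so v = -exp(4*y)/2: now -y**2*exp(4*y)/2 + ∫(y*exp(4*y)) dy + ∫(6/((-y - 4)**2 + 4)) dy.
Step 3. Integrate ∫(y*exp(4*y)) dy by parts with u = y, dv = (exp(4*y)) dy, so v = exp(4*y)/4: now -y**2*exp(4*y)/2 + y*exp(4*y)/4 + ∫(6/((-y - 4)**2 + 4)) dy + ∫(-exp(4*y)/4) dy.
Step 4. Evaluate the standard form: now -y**2*exp(4*y)/2 + y*exp(4*y)/4 - exp(4*y)/16 + ∫(6/((-y - 4)**2 + 4)) dy.
Step 5. Substitute u = -y - 4, turning ∫(6/((-y - 4)**2 + 4)) dy into ∫(-6/(u**2 + 4)) du: now -y**2*exp(4*y)/2 + y*exp(4*y)/4 - exp(4*y)/16 + ∫(-6/(u**2 + 4)) du.
Step 6. Evaluate the standard form: now -y**2*exp(4*y)/2 + y*exp(4*y)/4 - exp(4*y)/16 - 3*atan(u/2).
Step 7. Substitute back u = -y - 4: now -y**2*exp(4*y)/2 + y*exp(4*y)/4 - exp(4*y)/16 + 3*atan(y/2 + 2).
Answer: -y**2*exp(4*y)/2 + y*exp(4*y)/4 - exp(4*y)/16 + 3*atan(y/2 + 2).


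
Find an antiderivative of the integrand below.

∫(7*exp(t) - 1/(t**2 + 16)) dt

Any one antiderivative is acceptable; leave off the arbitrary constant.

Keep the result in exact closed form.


Answer: 7*exp(t) - atan(t/4)/4.


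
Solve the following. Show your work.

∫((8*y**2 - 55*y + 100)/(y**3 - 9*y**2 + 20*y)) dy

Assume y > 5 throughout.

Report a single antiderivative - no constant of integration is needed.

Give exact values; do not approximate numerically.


Step 1. Decompose ∫((8*y**2 - 55*y + 100)/(y**3 - 9*y**2 + 20*y)) dy by partial fractions, (8*y**2 - 55*y + 100)/(y**3 - 9*y**2 + 20*y) = -2/(y - 4) + 5/(y - 5) + 5/y: now ∫(5/y) dy + ∫(5/(y - 5)) dy + ∫(-2/(y - 4)) dy.
Step 2. Evaluate the standard form [assuming y > 0]: now 5*log(y) + ∫(5/(y - 5)) dy + ∫(-2/(y - 4)) dy.
Step 3. Evaluate the standard form [assuming y > 5]: now 5*log(y) + 5*log(y - 5) + ∫(-2/(y - 4)) dy.
Step 4. Evaluate the standard form [assuming y > 4]: now 5*log(y) + 5*log(y - 5) - 2*log(y - 4).
Answer: 5*log(y) + 5*log(y - 5) - 2*log(y - 4).


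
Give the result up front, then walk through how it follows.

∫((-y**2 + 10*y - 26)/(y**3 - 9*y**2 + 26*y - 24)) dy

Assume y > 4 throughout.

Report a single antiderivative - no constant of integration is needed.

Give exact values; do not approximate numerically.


The answer is -log(y - 4) + 5*log(y - 3) - 5*log(y - 2).
Step 1. Decompose ∫((-y**2 + 10*y - 26)/(y**3 - 9*y**2 + 26*y - 24)) dy by partial fractions, (-y**2 + 10*y - 26)/(y**3 - 9*y**2 + 26*y - 24) = -5/(y - 2) + 5/(y - 3) - 1/(y - 4): now ∫(-1/(y - 4)) dy + ∫(5/(y - 3)) dy + ∫(-5/(y - 2)) dy.
Step 2. Evaluate the standard form [assuming y > 2]: now -5*log(y - 2) + ∫(-1/(y - 4)) dy + ∫(5/(y - 3)) dy.
Step 3. Evaluate the standard form [assuming y > 3]: now 5*log(y - 3) - 5*log(y - 2) + ∫(-1/(y - 4)) dy.
Step 4. Evaluate the standard form [assuming y > 4]: now -log(y - 4) + 5*log(y - 3) - 5*log(y - 2).
Answer: -log(y - 4) + 5*log(y - 3) - 5*log(y - 2).


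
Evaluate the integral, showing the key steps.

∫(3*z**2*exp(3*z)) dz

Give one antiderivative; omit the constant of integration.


Step 1. Integrate ∫(3*z**2*exp(3*z)) dz by parts with u = z**2, dv = (3*exp(3*z)) dz, so v = exp(3*z): now z**2*exp(3*z) + ∫(-2*z*exp(3*z)) dz.
Step 2. Integrate ∫(-2*z*exp(3*z)) dz by parts with u = z, dv = (-2*exp(3*z)) dz, so v = -2*exp(3*z)/3: now z**2*exp(3*z) - 2*z*exp(3*z)/3 + ∫(2*exp(3*z)/3) dz.
Step 3. Evaluate the standard form: now z**2*exp(3*z) - 2*z*exp(3*z)/3 + 2*exp(3*z)/9.
Answer: z**2*exp(3*z) - 2*z*exp(3*z)/3 + 2*exp(3*z)/9.


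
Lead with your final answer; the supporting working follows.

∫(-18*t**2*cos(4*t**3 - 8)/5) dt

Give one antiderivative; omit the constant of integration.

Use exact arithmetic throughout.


The answer is -3*sin(4*t**3 - 8)/10.
Step 1. Substitute u = t**3 - 2, turning ∫(-18*t**2*cos(4*t**3 - 8)/5) dt into ∫(-6*cos(4*u)/5) du: now ∫(-6*cos(4*u)/5) du.
Step 2. Evaluate the standard form: now -3*sin(4*u)/10.
Step 3. Substitute back u = t**3 - 2: now -3*sin(4*t**3 - 8)/10.
Answer: -3*sin(4*t**3 - 8)/10.


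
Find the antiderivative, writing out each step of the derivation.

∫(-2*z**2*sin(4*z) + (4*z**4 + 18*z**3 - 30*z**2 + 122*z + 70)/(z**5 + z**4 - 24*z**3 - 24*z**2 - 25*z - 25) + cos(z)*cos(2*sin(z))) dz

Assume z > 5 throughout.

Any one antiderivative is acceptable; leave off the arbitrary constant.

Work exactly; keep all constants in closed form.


Step 1. Rewrite: now ∫(-2*z**2*sin(4*z)) dz + ∫((4*z**4 + 18*z**3 - 30*z**2 + 122*z + 70)/(z**5 + z**4 - 24*z**3 - 24*z**2 - 25*z - 25)) dz + ∫(cos(z)*cos(2*sin(z))) dz.
Step 2. Decompose ∫((4*z**4 + 18*z**3 - 30*z**2 + 122*z + 70)/(z**5 + z**4 - 24*z**3 - 24*z**2 - 25*z - 25)) dz by partial fractions, (4*z**4 + 18*z**3 - 30*z**2 + 122*z + 70)/(z**5 + z**4 - 24*z**3 - 24*z**2 - 25*z - 25) = -4/(z**2 + 1) - 1/(z + 5) + 2/(z + 1) + 3/(z - 5): now ∫(-2*z**2*sin(4*z)) dz + ∫(cos(z)*cos(2*sin(z))) dz + ∫(3/(z - 5)) dz + ∫(2/(z + 1)) dz + ∫(-1/(z + 5)) dz + ∫(-4/(z**2 + 1)) dz.
Step 3. Evaluate the standard form [assuming z > 5]: now 3*log(z - 5) + ∫(-2*z**2*sin(4*z)) dz + ∫(cos(z)*cos(2*sin(z))) dz + ∫(2/(z + 1)) dz + ∫(-1/(z + 5)) dz + ∫(-4/(z**2 + 1)) dz.
Step 4. Evaluate the standard form [assuming z > -5]: now 3*log(z - 5) - log(z + 5) + ∫(-2*z**2*sin(4*z)) dz + ∫(cos(z)*cos(2*sin(z))) dz + ∫(2/(z + 1)) dz + ∫(-4/(z**2 + 1)) dz.
Step 5. Evaluate the standard form [assuming z > -1]: now 3*log(z - 5) + 2*log(z + 1) - log(z + 5) + ∫(-2*z**2*sin(4*z)) dz + ∫(cos(z)*cos(2*sin(z))) dz + ∫(-4/(z**2 + 1)) dz.
Step 6. Evaluate the standard form: now 3*log(z - 5) + 2*log(z + 1) - log(z + 5) - 4*atan(z) + ∫(-2*z**2*sin(4*z)) dz + ∫(cos(z)*cos(2*sin(z))) dz.
Step 7. Substitute u = sin(z), turning ∫(cos(z)*cos(2*sin(z))) dz into ∫(cos(2*u)) du: now 3*log(z - 5) + 2*log(z + 1) - log(z + 5) - 4*atan(z) + ∫(-2*z**2*sin(4*z)) dz + ∫(cos(2*u)) du.
Step 8. Evaluate the standard form: now 3*log(z - 5) + 2*log(z + 1) - log(z + 5) + sin(2*u)/2 - 4*atan(z) + ∫(-2*z**2*sin(4*z)) dz.
Step 9. Substitute back u = sin(z): now 3*log(z - 5) + 2*log(z + 1) - log(z + 5) + sin(2*sin(z))/2 - 4*atan(z) + ∫(-2*z**2*sin(4*z)) dz.
Step 10. Integrate ∫(-2*z**2*sin(4*z)) dz by parts with u = z**2, dv = (-2*sin(4*z)) dz, so v = cos(4*z)/2: now z**2*cos(4*z)/2 + 3*log(z - 5) + 2*log(z + 1) - log(z + 5) + sin(2*sin(z))/2 - 4*atan(z) + ∫(-z*cos(4*z)) dz.
Step 11. Integrate ∫(-z*cos(4*z)) dz by parts with u = z, dv = (-cos(4*z)) dz, so v = -sin(4*z)/4: now z**2*cos(4*z)/2 - z*sin(4*z)/4 + 3*log(z - 5) + 2*log(z + 1) - log(z + 5) + sin(2*sin(z))/2 - 4*atan(z) + ∫(sin(4*z)/4) dz.
Step 12. Evaluate the standard form: now z**2*cos(4*z)/2 - z*sin(4*z)/4 + 3*log(z - 5) + 2*log(z + 1) - log(z + 5) + sin(2*sin(z))/2 - cos(4*z)/16 - 4*atan(z).
Answer: z**2*cos(4*z)/2 - z*sin(4*z)/4 + 3*log(z - 5) + 2*log(z + 1) - log(z + 5) + sin(2*sin(z))/2 - cos(4*z)/16 - 4*atan(z).


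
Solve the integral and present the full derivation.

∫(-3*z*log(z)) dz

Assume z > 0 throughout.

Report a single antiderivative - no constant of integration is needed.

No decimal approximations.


Step 1. Integrate ∫(-3*z*log(z)) dz by parts with u = log(z), dv = (-3*z) dz, so v = -3*z**2/2 [assuming z > 0]: now -3*z**2*log(z)/2 + ∫(3*z/2) dz.
Step 2. Evaluate the standard form: now -3*z**2*log(z)/2 + 3*z**2/4.
Answer: -3*z**2*log(z)/2 + 3*z**2/4.
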